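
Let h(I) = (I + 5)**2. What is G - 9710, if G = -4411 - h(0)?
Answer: -14146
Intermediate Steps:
h(I) = (5 + I)**2
G = -4436 (G = -4411 - (5 + 0)**2 = -4411 - 1*5**2 = -4411 - 1*25 = -4411 - 25 = -4436)
G - 9710 = -4436 - 9710 = -14146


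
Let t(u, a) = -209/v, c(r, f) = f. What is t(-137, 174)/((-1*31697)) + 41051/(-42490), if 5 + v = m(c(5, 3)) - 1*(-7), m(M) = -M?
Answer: -1310073957/1346805530 ≈ -0.97273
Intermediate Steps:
v = -1 (v = -5 + (-1*3 - 1*(-7)) = -5 + (-3 + 7) = -5 + 4 = -1)
t(u, a) = 209 (t(u, a) = -209/(-1) = -209*(-1) = 209)
t(-137, 174)/((-1*31697)) + 41051/(-42490) = 209/((-1*31697)) + 41051/(-42490) = 209/(-31697) + 41051*(-1/42490) = 209*(-1/31697) - 41051/42490 = -209/31697 - 41051/42490 = -1310073957/1346805530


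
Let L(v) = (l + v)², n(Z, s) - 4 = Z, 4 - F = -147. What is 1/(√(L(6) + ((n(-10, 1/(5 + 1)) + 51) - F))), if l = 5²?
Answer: √95/285 ≈ 0.034199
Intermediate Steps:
F = 151 (F = 4 - 1*(-147) = 4 + 147 = 151)
l = 25
n(Z, s) = 4 + Z
L(v) = (25 + v)²
1/(√(L(6) + ((n(-10, 1/(5 + 1)) + 51) - F))) = 1/(√((25 + 6)² + (((4 - 10) + 51) - 1*151))) = 1/(√(31² + ((-6 + 51) - 151))) = 1/(√(961 + (45 - 151))) = 1/(√(961 - 106)) = 1/(√855) = 1/(3*√95) = √95/285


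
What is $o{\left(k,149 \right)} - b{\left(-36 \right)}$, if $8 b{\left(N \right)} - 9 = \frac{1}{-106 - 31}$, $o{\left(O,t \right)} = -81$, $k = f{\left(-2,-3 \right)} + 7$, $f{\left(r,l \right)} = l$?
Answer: $- \frac{11251}{137} \approx -82.124$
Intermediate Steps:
$k = 4$ ($k = -3 + 7 = 4$)
$b{\left(N \right)} = \frac{154}{137}$ ($b{\left(N \right)} = \frac{9}{8} + \frac{1}{8 \left(-106 - 31\right)} = \frac{9}{8} + \frac{1}{8 \left(-137\right)} = \frac{9}{8} + \frac{1}{8} \left(- \frac{1}{137}\right) = \frac{9}{8} - \frac{1}{1096} = \frac{154}{137}$)
$o{\left(k,149 \right)} - b{\left(-36 \right)} = -81 - \frac{154}{137} = - \frac{11251}{137}$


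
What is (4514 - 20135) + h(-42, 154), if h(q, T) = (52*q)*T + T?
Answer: -351803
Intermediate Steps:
h(q, T) = T + 52*T*q (h(q, T) = 52*T*q + T = T + 52*T*q)
(4514 - 20135) + h(-42, 154) = (4514 - 20135) + 154*(1 + 52*(-42)) = -15621 + 154*(1 - 2184) = -15621 + 154*(-2183) = -15621 - 336182 = -351803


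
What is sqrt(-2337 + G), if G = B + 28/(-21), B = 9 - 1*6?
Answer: I*sqrt(21018)/3 ≈ 48.325*I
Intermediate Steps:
B = 3 (B = 9 - 6 = 3)
G = 5/3 (G = 3 + 28/(-21) = 3 + 28*(-1/21) = 3 - 4/3 = 5/3 ≈ 1.6667)
sqrt(-2337 + G) = sqrt(-2337 + 5/3) = sqrt(-7006/3) = I*sqrt(21018)/3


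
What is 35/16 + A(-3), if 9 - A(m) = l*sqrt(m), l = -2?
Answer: 179/16 + 2*I*sqrt(3) ≈ 11.188 + 3.4641*I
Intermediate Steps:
A(m) = 9 + 2*sqrt(m) (A(m) = 9 - (-2)*sqrt(m) = 9 + 2*sqrt(m))
35/16 + A(-3) = 35/16 + (9 + 2*sqrt(-3)) = (1/16)*35 + (9 + 2*(I*sqrt(3))) = 35/16 + (9 + 2*I*sqrt(3)) = 179/16 + 2*I*sqrt(3)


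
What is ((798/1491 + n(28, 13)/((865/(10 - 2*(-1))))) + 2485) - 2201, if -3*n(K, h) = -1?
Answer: 17475014/61415 ≈ 284.54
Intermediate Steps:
n(K, h) = ⅓ (n(K, h) = -⅓*(-1) = ⅓)
((798/1491 + n(28, 13)/((865/(10 - 2*(-1))))) + 2485) - 2201 = ((798/1491 + 1/(3*((865/(10 - 2*(-1)))))) + 2485) - 2201 = ((798*(1/1491) + 1/(3*((865/(10 + 2))))) + 2485) - 2201 = ((38/71 + 1/(3*((865/12)))) + 2485) - 2201 = ((38/71 + 1/(3*((865*(1/12))))) + 2485) - 2201 = ((38/71 + 1/(3*(865/12))) + 2485) - 2201 = ((38/71 + (⅓)*(12/865)) + 2485) - 2201 = ((38/71 + 4/865) + 2485) - 2201 = (33154/61415 + 2485) - 2201 = 152649429/61415 - 2201 = 17475014/61415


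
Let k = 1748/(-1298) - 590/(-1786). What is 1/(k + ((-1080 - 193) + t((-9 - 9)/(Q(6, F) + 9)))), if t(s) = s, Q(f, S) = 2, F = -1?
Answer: -52687/67210314 ≈ -0.00078391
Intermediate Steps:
k = -589027/579557 (k = 1748*(-1/1298) - 590*(-1/1786) = -874/649 + 295/893 = -589027/579557 ≈ -1.0163)
1/(k + ((-1080 - 193) + t((-9 - 9)/(Q(6, F) + 9)))) = 1/(-589027/579557 + ((-1080 - 193) + (-9 - 9)/(2 + 9))) = 1/(-589027/579557 + (-1273 - 18/11)) = 1/(-589027/579557 - 14021/11) = 1/(-67210314/52687) = -52687/67210314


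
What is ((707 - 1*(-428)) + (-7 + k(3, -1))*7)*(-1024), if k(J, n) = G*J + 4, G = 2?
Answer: -1183744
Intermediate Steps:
k(J, n) = 4 + 2*J (k(J, n) = 2*J + 4 = 4 + 2*J)
((707 - 1*(-428)) + (-7 + k(3, -1))*7)*(-1024) = ((707 - 1*(-428)) + (-7 + (4 + 2*3))*7)*(-1024) = ((707 + 428) + (-7 + (4 + 6))*7)*(-1024) = (1135 + (-7 + 10)*7)*(-1024) = (1135 + 3*7)*(-1024) = (1135 + 21)*(-1024) = 1156*(-1024) = -1183744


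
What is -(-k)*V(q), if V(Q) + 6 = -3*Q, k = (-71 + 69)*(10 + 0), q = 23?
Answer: 1500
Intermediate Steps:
k = -20 (k = -2*10 = -20)
V(Q) = -6 - 3*Q
-(-k)*V(q) = -(-1*(-20))*(-6 - 3*23) = -20*(-6 - 69) = -20*(-75) = -1*(-1500) = 1500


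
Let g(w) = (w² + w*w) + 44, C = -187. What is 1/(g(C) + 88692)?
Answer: 1/158674 ≈ 6.3022e-6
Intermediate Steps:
g(w) = 44 + 2*w² (g(w) = (w² + w²) + 44 = 2*w² + 44 = 44 + 2*w²)
1/(g(C) + 88692) = 1/((44 + 2*(-187)²) + 88692) = 1/((44 + 2*34969) + 88692) = 1/((44 + 69938) + 88692) = 1/(69982 + 88692) = 1/158674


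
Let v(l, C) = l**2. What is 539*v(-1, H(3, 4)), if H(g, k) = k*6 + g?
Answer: 539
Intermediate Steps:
H(g, k) = g + 6*k (H(g, k) = 6*k + g = g + 6*k)
539*v(-1, H(3, 4)) = 539*(-1)**2 = 539*1 = 539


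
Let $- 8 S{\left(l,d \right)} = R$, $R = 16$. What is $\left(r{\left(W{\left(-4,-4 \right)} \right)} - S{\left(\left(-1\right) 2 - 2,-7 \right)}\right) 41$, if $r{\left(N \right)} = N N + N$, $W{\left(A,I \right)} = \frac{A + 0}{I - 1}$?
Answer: $\frac{3526}{25} \approx 141.04$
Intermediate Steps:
$S{\left(l,d \right)} = -2$ ($S{\left(l,d \right)} = \left(- \frac{1}{8}\right) 16 = -2$)
$W{\left(A,I \right)} = \frac{A}{-1 + I}$
$r{\left(N \right)} = N + N^{2}$ ($r{\left(N \right)} = N^{2} + N = N + N^{2}$)
$\left(r{\left(W{\left(-4,-4 \right)} \right)} - S{\left(\left(-1\right) 2 - 2,-7 \right)}\right) 41 = \left(- \frac{4}{-1 - 4} \left(1 - \frac{4}{-1 - 4}\right) - -2\right) 41 = \left(- \frac{4}{-5} \left(1 - \frac{4}{-5}\right) + 2\right) 41 = \left(\left(-4\right) \left(- \frac{1}{5}\right) \left(1 - - \frac{4}{5}\right) + 2\right) 41 = \left(\frac{4 \left(1 + \frac{4}{5}\right)}{5} + 2\right) 41 = \left(\frac{4}{5} \cdot \frac{9}{5} + 2\right) 41 = \left(\frac{36}{25} + 2\right) 41 = \frac{86}{25} \cdot 41 = \frac{3526}{25}$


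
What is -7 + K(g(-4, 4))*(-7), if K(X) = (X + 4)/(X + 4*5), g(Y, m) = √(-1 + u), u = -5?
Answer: 14*(-√6 + 12*I)/(√6 - 20*I) ≈ -8.4828 - 0.67572*I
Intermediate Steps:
g(Y, m) = I*√6 (g(Y, m) = √(-1 - 5) = √(-6) = I*√6)
K(X) = (4 + X)/(20 + X) (K(X) = (4 + X)/(X + 20) = (4 + X)/(20 + X))
-7 + K(g(-4, 4))*(-7) = -7 + ((4 + I*√6)/(20 + I*√6))*(-7) = -7 - 7*(4 + I*√6)/(20 + I*√6)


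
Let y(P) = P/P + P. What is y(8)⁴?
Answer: 6561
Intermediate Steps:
y(P) = 1 + P
y(8)⁴ = (1 + 8)⁴ = 9⁴ = 6561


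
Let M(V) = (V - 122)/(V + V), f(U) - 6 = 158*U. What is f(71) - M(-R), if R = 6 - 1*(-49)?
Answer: 1234463/110 ≈ 11222.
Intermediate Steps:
f(U) = 6 + 158*U
R = 55 (R = 6 + 49 = 55)
M(V) = (-122 + V)/(2*V) (M(V) = (-122 + V)/((2*V)) = (-122 + V)*(1/(2*V)) = (-122 + V)/(2*V))
f(71) - M(-R) = (6 + 158*71) - (-122 - 1*55)/(2*((-1*55))) = (6 + 11218) - (-122 - 55)/(2*(-55)) = 11224 - (-1)*(-177)/(2*55) = 11224 - 1*177/110 = 11224 - 177/110 = 1234463/110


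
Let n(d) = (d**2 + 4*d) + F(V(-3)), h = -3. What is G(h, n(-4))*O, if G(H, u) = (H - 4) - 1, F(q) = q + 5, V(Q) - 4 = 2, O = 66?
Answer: -528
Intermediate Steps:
V(Q) = 6 (V(Q) = 4 + 2 = 6)
F(q) = 5 + q
n(d) = 11 + d**2 + 4*d (n(d) = (d**2 + 4*d) + (5 + 6) = (d**2 + 4*d) + 11 = 11 + d**2 + 4*d)
G(H, u) = -5 + H (G(H, u) = (-4 + H) - 1 = -5 + H)
G(h, n(-4))*O = (-5 - 3)*66 = -8*66 = -528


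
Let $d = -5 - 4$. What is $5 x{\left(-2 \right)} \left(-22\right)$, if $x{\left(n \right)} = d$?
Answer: $990$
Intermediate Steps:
$d = -9$ ($d = -5 - 4 = -9$)
$x{\left(n \right)} = -9$
$5 x{\left(-2 \right)} \left(-22\right) = 5 \left(-9\right) \left(-22\right) = \left(-45\right) \left(-22\right) = 990$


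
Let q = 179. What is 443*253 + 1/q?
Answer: 20062142/179 ≈ 1.1208e+5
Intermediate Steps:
443*253 + 1/q = 443*253 + 1/179 = 112079 + 1/179 = 20062142/179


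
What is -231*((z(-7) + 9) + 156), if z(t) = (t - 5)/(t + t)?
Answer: -38313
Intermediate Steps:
z(t) = (-5 + t)/(2*t) (z(t) = (-5 + t)/((2*t)) = (-5 + t)*(1/(2*t)) = (-5 + t)/(2*t))
-231*((z(-7) + 9) + 156) = -231*(((½)*(-5 - 7)/(-7) + 9) + 156) = -231*(((½)*(-⅐)*(-12) + 9) + 156) = -231*((6/7 + 9) + 156) = -231*(69/7 + 156) = -231*1161/7 = -38313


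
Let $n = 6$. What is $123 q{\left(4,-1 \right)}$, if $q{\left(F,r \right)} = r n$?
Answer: $-738$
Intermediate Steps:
$q{\left(F,r \right)} = 6 r$ ($q{\left(F,r \right)} = r 6 = 6 r$)
$123 q{\left(4,-1 \right)} = 123 \cdot 6 \left(-1\right) = 123 \left(-6\right) = -738$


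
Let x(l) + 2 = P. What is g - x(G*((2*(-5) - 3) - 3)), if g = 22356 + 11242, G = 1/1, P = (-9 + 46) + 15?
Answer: 33548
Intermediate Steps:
P = 52 (P = 37 + 15 = 52)
G = 1
x(l) = 50 (x(l) = -2 + 52 = 50)
g = 33598
g - x(G*((2*(-5) - 3) - 3)) = 33598 - 1*50 = 33598 - 50 = 33548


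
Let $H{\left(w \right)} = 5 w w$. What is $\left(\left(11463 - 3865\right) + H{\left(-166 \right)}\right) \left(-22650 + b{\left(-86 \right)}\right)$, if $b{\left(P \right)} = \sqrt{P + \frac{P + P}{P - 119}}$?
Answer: $-3292811700 + \frac{145378 i \sqrt{3578890}}{205} \approx -3.2928 \cdot 10^{9} + 1.3416 \cdot 10^{6} i$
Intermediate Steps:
$H{\left(w \right)} = 5 w^{2}$
$b{\left(P \right)} = \sqrt{P + \frac{2 P}{-119 + P}}$
$\left(\left(11463 - 3865\right) + H{\left(-166 \right)}\right) \left(-22650 + b{\left(-86 \right)}\right) = \left(\left(11463 - 3865\right) + 5 \left(-166\right)^{2}\right) \left(-22650 + \sqrt{- \frac{86 \left(-117 - 86\right)}{-119 - 86}}\right) = \left(7598 + 5 \cdot 27556\right) \left(-22650 + \sqrt{\left(-86\right) \frac{1}{-205} \left(-203\right)}\right) = \left(7598 + 137780\right) \left(-22650 + \sqrt{\left(-86\right) \left(- \frac{1}{205}\right) \left(-203\right)}\right) = 145378 \left(-22650 + \sqrt{- \frac{17458}{205}}\right) = 145378 \left(-22650 + \frac{i \sqrt{3578890}}{205}\right) = -3292811700 + \frac{145378 i \sqrt{3578890}}{205}$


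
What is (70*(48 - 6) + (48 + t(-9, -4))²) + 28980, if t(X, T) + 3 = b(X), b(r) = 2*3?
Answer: 34521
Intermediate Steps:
b(r) = 6
t(X, T) = 3 (t(X, T) = -3 + 6 = 3)
(70*(48 - 6) + (48 + t(-9, -4))²) + 28980 = (70*(48 - 6) + (48 + 3)²) + 28980 = (70*42 + 51²) + 28980 = (2940 + 2601) + 28980 = 5541 + 28980 = 34521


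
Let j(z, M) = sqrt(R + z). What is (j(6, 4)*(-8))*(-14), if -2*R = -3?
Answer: 56*sqrt(30) ≈ 306.72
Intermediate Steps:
R = 3/2 (R = -1/2*(-3) = 3/2 ≈ 1.5000)
j(z, M) = sqrt(3/2 + z)
(j(6, 4)*(-8))*(-14) = ((sqrt(6 + 4*6)/2)*(-8))*(-14) = ((sqrt(6 + 24)/2)*(-8))*(-14) = ((sqrt(30)/2)*(-8))*(-14) = -4*sqrt(30)*(-14) = 56*sqrt(30)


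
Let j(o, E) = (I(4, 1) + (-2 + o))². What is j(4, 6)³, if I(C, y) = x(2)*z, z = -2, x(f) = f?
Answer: 64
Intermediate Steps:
I(C, y) = -4 (I(C, y) = 2*(-2) = -4)
j(o, E) = (-6 + o)² (j(o, E) = (-4 + (-2 + o))² = (-6 + o)²)
j(4, 6)³ = ((-6 + 4)²)³ = ((-2)²)³ = 4³ = 64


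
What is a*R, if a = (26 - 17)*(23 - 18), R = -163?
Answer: -7335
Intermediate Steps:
a = 45 (a = 9*5 = 45)
a*R = 45*(-163) = -7335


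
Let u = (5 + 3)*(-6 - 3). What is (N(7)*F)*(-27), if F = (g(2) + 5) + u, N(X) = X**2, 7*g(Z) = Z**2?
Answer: 87885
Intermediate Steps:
u = -72 (u = 8*(-9) = -72)
g(Z) = Z**2/7
F = -465/7 (F = ((1/7)*2**2 + 5) - 72 = ((1/7)*4 + 5) - 72 = (4/7 + 5) - 72 = 39/7 - 72 = -465/7 ≈ -66.429)
(N(7)*F)*(-27) = (7**2*(-465/7))*(-27) = (49*(-465/7))*(-27) = -3255*(-27) = 87885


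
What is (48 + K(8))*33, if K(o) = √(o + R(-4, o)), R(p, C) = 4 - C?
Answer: 1650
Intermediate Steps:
K(o) = 2 (K(o) = √(o + (4 - o)) = √4 = 2)
(48 + K(8))*33 = (48 + 2)*33 = 50*33 = 1650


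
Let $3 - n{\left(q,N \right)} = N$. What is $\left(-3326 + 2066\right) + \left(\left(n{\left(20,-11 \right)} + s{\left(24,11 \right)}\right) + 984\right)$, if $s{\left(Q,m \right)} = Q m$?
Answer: $2$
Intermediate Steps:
$n{\left(q,N \right)} = 3 - N$
$\left(-3326 + 2066\right) + \left(\left(n{\left(20,-11 \right)} + s{\left(24,11 \right)}\right) + 984\right) = \left(-3326 + 2066\right) + \left(\left(\left(3 - -11\right) + 24 \cdot 11\right) + 984\right) = -1260 + \left(\left(\left(3 + 11\right) + 264\right) + 984\right) = -1260 + \left(\left(14 + 264\right) + 984\right) = -1260 + \left(278 + 984\right) = -1260 + 1262 = 2$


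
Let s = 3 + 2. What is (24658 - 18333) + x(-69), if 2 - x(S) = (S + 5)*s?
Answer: 6647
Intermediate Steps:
s = 5
x(S) = -23 - 5*S (x(S) = 2 - (S + 5)*5 = 2 - (5 + S)*5 = 2 - (25 + 5*S) = 2 + (-25 - 5*S) = -23 - 5*S)
(24658 - 18333) + x(-69) = (24658 - 18333) + (-23 - 5*(-69)) = 6325 + (-23 + 345) = 6325 + 322 = 6647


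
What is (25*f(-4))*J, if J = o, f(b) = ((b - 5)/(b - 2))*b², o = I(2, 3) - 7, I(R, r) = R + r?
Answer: -1200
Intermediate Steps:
o = -2 (o = (2 + 3) - 7 = 5 - 7 = -2)
f(b) = b²*(-5 + b)/(-2 + b) (f(b) = ((-5 + b)/(-2 + b))*b² = b²*(-5 + b)/(-2 + b))
J = -2
(25*f(-4))*J = (25*((-4)²*(-5 - 4)/(-2 - 4)))*(-2) = (25*(16*(-9)/(-6)))*(-2) = (25*(16*(-⅙)*(-9)))*(-2) = (25*24)*(-2) = 600*(-2) = -1200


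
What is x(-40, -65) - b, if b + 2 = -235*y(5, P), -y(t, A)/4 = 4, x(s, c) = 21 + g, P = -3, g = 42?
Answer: -3695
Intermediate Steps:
x(s, c) = 63 (x(s, c) = 21 + 42 = 63)
y(t, A) = -16 (y(t, A) = -4*4 = -16)
b = 3758 (b = -2 - 235*(-16) = -2 + 3760 = 3758)
x(-40, -65) - b = 63 - 1*3758 = 63 - 3758 = -3695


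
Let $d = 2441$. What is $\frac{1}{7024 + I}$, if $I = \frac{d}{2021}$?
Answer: $\frac{2021}{14197945} \approx 0.00014234$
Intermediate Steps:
$I = \frac{2441}{2021} \approx 1.2078$
$\frac{1}{7024 + I} = \frac{1}{7024 + \frac{2441}{2021}} = \frac{1}{\frac{14197945}{2021}} = \frac{2021}{14197945}$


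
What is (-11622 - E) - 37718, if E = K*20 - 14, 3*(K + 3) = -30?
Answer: -49066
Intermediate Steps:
K = -13 (K = -3 + (⅓)*(-30) = -3 - 10 = -13)
E = -274 (E = -13*20 - 14 = -260 - 14 = -274)
(-11622 - E) - 37718 = (-11622 - 1*(-274)) - 37718 = (-11622 + 274) - 37718 = -11348 - 37718 = -49066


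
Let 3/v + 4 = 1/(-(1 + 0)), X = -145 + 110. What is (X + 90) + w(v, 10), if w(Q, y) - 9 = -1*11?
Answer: 53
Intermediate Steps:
X = -35
v = -3/5 (v = 3/(-4 + 1/(-(1 + 0))) = 3/(-4 + 1/(-1*1)) = 3/(-4 + 1/(-1)) = 3/(-4 - 1) = 3/(-5) = 3*(-1/5) = -3/5 ≈ -0.60000)
w(Q, y) = -2 (w(Q, y) = 9 - 1*11 = 9 - 11 = -2)
(X + 90) + w(v, 10) = (-35 + 90) - 2 = 55 - 2 = 53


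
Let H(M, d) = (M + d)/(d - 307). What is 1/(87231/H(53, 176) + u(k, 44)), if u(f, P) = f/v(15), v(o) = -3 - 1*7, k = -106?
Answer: -1145/57124168 ≈ -2.0044e-5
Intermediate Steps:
v(o) = -10 (v(o) = -3 - 7 = -10)
H(M, d) = (M + d)/(-307 + d)
u(f, P) = -f/10 (u(f, P) = f/(-10) = f*(-⅒) = -f/10)
1/(87231/H(53, 176) + u(k, 44)) = 1/(87231/(((53 + 176)/(-307 + 176))) - ⅒*(-106)) = 1/(87231/((229/(-131))) + 53/5) = 1/(87231/((-1/131*229)) + 53/5) = 1/(87231/(-229/131) + 53/5) = 1/(87231*(-131/229) + 53/5) = 1/(-11427261/229 + 53/5) = 1/(-57124168/1145) = -1145/57124168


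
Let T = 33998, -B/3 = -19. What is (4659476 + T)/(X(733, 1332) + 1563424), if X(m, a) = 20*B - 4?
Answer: 2346737/782280 ≈ 2.9999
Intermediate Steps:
B = 57 (B = -3*(-19) = 57)
X(m, a) = 1136 (X(m, a) = 20*57 - 4 = 1140 - 4 = 1136)
(4659476 + T)/(X(733, 1332) + 1563424) = (4659476 + 33998)/(1136 + 1563424) = 4693474/1564560 = 4693474*(1/1564560) = 2346737/782280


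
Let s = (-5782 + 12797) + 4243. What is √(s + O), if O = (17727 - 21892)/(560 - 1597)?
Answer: 19*√116083/61 ≈ 106.12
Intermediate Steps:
O = 245/61 (O = -4165/(-1037) = -4165*(-1/1037) = 245/61 ≈ 4.0164)
s = 11258 (s = 7015 + 4243 = 11258)
√(s + O) = √(11258 + 245/61) = √(686983/61) = 19*√116083/61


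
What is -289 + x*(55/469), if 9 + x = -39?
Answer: -138181/469 ≈ -294.63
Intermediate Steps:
x = -48 (x = -9 - 39 = -48)
-289 + x*(55/469) = -289 - 2640/469 = -138181/469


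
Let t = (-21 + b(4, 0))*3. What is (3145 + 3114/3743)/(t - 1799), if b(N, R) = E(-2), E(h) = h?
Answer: -11774849/6991924 ≈ -1.6841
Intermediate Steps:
b(N, R) = -2
t = -69 (t = (-21 - 2)*3 = -23*3 = -69)
(3145 + 3114/3743)/(t - 1799) = (3145 + 3114/3743)/(-69 - 1799) = (3145 + 3114*(1/3743))/(-1868) = (3145 + 3114/3743)*(-1/1868) = (11774849/3743)*(-1/1868) = -11774849/6991924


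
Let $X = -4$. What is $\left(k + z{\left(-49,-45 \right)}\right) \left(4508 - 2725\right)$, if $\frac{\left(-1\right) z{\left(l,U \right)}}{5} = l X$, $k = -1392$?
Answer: $-4229276$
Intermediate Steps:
$z{\left(l,U \right)} = 20 l$ ($z{\left(l,U \right)} = - 5 l \left(-4\right) = - 5 \left(- 4 l\right) = 20 l$)
$\left(k + z{\left(-49,-45 \right)}\right) \left(4508 - 2725\right) = \left(-1392 + 20 \left(-49\right)\right) \left(4508 - 2725\right) = \left(-1392 - 980\right) 1783 = \left(-2372\right) 1783 = -4229276$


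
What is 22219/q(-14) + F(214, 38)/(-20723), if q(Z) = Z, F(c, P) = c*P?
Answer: -460558185/290122 ≈ -1587.5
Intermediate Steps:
F(c, P) = P*c
22219/q(-14) + F(214, 38)/(-20723) = 22219/(-14) + (38*214)/(-20723) = 22219*(-1/14) + 8132*(-1/20723) = -22219/14 - 8132/20723 = -460558185/290122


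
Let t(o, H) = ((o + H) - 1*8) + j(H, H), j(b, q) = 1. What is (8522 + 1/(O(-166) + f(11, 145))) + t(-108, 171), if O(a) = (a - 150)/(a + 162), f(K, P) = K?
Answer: 772021/90 ≈ 8578.0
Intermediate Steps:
O(a) = (-150 + a)/(162 + a)
t(o, H) = -7 + H + o (t(o, H) = ((o + H) - 1*8) + 1 = ((H + o) - 8) + 1 = (-8 + H + o) + 1 = -7 + H + o)
(8522 + 1/(O(-166) + f(11, 145))) + t(-108, 171) = (8522 + 1/((-150 - 166)/(162 - 166) + 11)) + (-7 + 171 - 108) = (8522 + 1/(-316/(-4) + 11)) + 56 = (8522 + 1/(-¼*(-316) + 11)) + 56 = (8522 + 1/(79 + 11)) + 56 = (8522 + 1/90) + 56 = 766981/90 + 56 = 772021/90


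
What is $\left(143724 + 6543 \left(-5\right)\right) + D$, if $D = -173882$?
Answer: $-62873$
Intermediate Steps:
$\left(143724 + 6543 \left(-5\right)\right) + D = \left(143724 + 6543 \left(-5\right)\right) - 173882 = \left(143724 - 32715\right) - 173882 = 111009 - 173882 = -62873$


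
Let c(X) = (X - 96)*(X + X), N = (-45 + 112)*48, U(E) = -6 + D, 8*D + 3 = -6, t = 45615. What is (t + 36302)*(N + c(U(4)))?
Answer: 12282389229/32 ≈ 3.8382e+8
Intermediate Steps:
D = -9/8 (D = -3/8 + (1/8)*(-6) = -3/8 - 3/4 = -9/8 ≈ -1.1250)
U(E) = -57/8 (U(E) = -6 - 9/8 = -57/8)
N = 3216 (N = 67*48 = 3216)
c(X) = 2*X*(-96 + X) (c(X) = (-96 + X)*(2*X) = 2*X*(-96 + X))
(t + 36302)*(N + c(U(4))) = (45615 + 36302)*(3216 + 2*(-57/8)*(-96 - 57/8)) = 81917*(3216 + 2*(-57/8)*(-825/8)) = 81917*(3216 + 47025/32) = 81917*(149937/32) = 12282389229/32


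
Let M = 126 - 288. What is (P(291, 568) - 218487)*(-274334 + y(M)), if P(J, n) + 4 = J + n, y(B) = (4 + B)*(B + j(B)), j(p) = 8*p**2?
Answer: 7273512587328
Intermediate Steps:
M = -162
y(B) = (4 + B)*(B + 8*B**2)
P(J, n) = -4 + J + n (P(J, n) = -4 + (J + n) = -4 + J + n)
(P(291, 568) - 218487)*(-274334 + y(M)) = ((-4 + 291 + 568) - 218487)*(-274334 - 162*(4 + 8*(-162)**2 + 33*(-162))) = (855 - 218487)*(-274334 - 162*(4 + 8*26244 - 5346)) = -217632*(-274334 - 162*(4 + 209952 - 5346)) = -217632*(-274334 - 162*204610) = -217632*(-274334 - 33146820) = -217632*(-33421154) = 7273512587328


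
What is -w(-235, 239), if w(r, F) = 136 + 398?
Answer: -534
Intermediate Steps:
w(r, F) = 534
-w(-235, 239) = -1*534 = -534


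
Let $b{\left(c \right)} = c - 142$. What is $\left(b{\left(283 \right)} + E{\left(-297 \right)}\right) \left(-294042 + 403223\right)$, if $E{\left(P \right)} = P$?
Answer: $-17032236$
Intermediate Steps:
$b{\left(c \right)} = -142 + c$
$\left(b{\left(283 \right)} + E{\left(-297 \right)}\right) \left(-294042 + 403223\right) = \left(\left(-142 + 283\right) - 297\right) \left(-294042 + 403223\right) = \left(141 - 297\right) 109181 = \left(-156\right) 109181 = -17032236$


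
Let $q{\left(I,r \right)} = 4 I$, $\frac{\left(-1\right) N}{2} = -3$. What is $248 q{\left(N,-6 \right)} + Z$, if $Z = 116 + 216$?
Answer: $6284$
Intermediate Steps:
$N = 6$ ($N = \left(-2\right) \left(-3\right) = 6$)
$Z = 332$
$248 q{\left(N,-6 \right)} + Z = 248 \cdot 4 \cdot 6 + 332 = 248 \cdot 24 + 332 = 5952 + 332 = 6284$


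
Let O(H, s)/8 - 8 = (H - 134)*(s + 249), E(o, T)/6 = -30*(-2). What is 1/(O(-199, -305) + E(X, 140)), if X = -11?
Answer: 1/149608 ≈ 6.6841e-6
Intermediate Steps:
E(o, T) = 360 (E(o, T) = 6*(-30*(-2)) = 6*60 = 360)
O(H, s) = 64 + 8*(-134 + H)*(249 + s) (O(H, s) = 64 + 8*((H - 134)*(s + 249)) = 64 + 8*((-134 + H)*(249 + s)) = 64 + 8*(-134 + H)*(249 + s))
1/(O(-199, -305) + E(X, 140)) = 1/((-266864 - 1072*(-305) + 1992*(-199) + 8*(-199)*(-305)) + 360) = 1/((-266864 + 326960 - 396408 + 485560) + 360) = 1/(149248 + 360) = 1/149608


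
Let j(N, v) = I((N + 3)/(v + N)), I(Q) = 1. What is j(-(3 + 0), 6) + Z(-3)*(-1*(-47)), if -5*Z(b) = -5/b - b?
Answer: -643/15 ≈ -42.867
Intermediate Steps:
j(N, v) = 1
Z(b) = 1/b + b/5 (Z(b) = -(-5/b - b)/5 = -(-b - 5/b)/5 = 1/b + b/5)
j(-(3 + 0), 6) + Z(-3)*(-1*(-47)) = 1 + (1/(-3) + (1/5)*(-3))*(-1*(-47)) = 1 + (-1/3 - 3/5)*47 = 1 - 14/15*47 = 1 - 658/15 = -643/15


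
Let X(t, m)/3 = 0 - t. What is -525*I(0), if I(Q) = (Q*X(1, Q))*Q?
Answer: 0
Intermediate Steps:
X(t, m) = -3*t (X(t, m) = 3*(0 - t) = 3*(-t) = -3*t)
I(Q) = -3*Q**2 (I(Q) = (Q*(-3*1))*Q = (Q*(-3))*Q = (-3*Q)*Q = -3*Q**2)
-525*I(0) = -(-1575)*0**2 = -(-1575)*0 = -525*0 = 0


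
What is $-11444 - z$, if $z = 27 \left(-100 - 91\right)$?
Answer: $-6287$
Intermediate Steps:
$z = -5157$ ($z = 27 \left(-191\right) = -5157$)
$-11444 - z = -11444 - -5157 = -11444 + 5157 = -6287$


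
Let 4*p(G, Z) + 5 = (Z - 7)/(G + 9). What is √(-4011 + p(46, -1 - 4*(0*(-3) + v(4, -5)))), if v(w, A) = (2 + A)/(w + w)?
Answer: I*√194194330/220 ≈ 63.343*I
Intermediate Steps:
v(w, A) = (2 + A)/(2*w) (v(w, A) = (2 + A)/((2*w)) = (2 + A)*(1/(2*w)) = (2 + A)/(2*w))
p(G, Z) = -5/4 + (-7 + Z)/(4*(9 + G)) (p(G, Z) = -5/4 + ((Z - 7)/(G + 9))/4 = -5/4 + ((-7 + Z)/(9 + G))/4 = -5/4 + (-7 + Z)/(4*(9 + G)))
√(-4011 + p(46, -1 - 4*(0*(-3) + v(4, -5)))) = √(-4011 + (-52 + (-1 - 4*(0*(-3) + (½)*(2 - 5)/4)) - 5*46)/(4*(9 + 46))) = √(-4011 + (¼)*(-52 + (-1 - 4*(0 + (½)*(¼)*(-3))) - 230)/55) = √(-4011 + (¼)*(1/55)*(-52 + (-1 - 4*(0 - 3/8)) - 230)) = √(-4011 + (¼)*(1/55)*(-52 + (-1 - 4*(-3/8)) - 230)) = √(-4011 + (¼)*(1/55)*(-52 + (-1 + 3/2) - 230)) = √(-4011 + (¼)*(1/55)*(-52 + ½ - 230)) = √(-4011 + (¼)*(1/55)*(-563/2)) = √(-4011 - 563/440) = √(-1765403/440) = I*√194194330/220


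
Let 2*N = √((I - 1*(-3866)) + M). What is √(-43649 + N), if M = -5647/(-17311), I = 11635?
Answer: √(-52321309203716 + 34622*√4645293601438)/34622 ≈ 208.77*I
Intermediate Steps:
M = 5647/17311 (M = -5647*(-1/17311) = 5647/17311 ≈ 0.32621)
N = √4645293601438/34622 (N = √((11635 - 1*(-3866)) + 5647/17311)/2 = √((11635 + 3866) + 5647/17311)/2 = √(15501 + 5647/17311)/2 = √(268343458/17311)/2 = (√4645293601438/17311)/2 = √4645293601438/34622 ≈ 62.252)
√(-43649 + N) = √(-43649 + √4645293601438/34622)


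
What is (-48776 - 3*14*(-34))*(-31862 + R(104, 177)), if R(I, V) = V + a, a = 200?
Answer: 1490751780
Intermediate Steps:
R(I, V) = 200 + V (R(I, V) = V + 200 = 200 + V)
(-48776 - 3*14*(-34))*(-31862 + R(104, 177)) = (-48776 - 3*14*(-34))*(-31862 + (200 + 177)) = (-48776 - 42*(-34))*(-31862 + 377) = (-48776 + 1428)*(-31485) = -47348*(-31485) = 1490751780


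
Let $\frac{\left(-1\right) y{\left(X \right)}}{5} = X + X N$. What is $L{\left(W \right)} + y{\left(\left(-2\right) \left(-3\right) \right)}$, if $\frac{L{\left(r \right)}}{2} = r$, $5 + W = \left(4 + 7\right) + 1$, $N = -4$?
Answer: $104$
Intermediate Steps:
$W = 7$ ($W = -5 + \left(\left(4 + 7\right) + 1\right) = -5 + \left(11 + 1\right) = -5 + 12 = 7$)
$y{\left(X \right)} = 15 X$ ($y{\left(X \right)} = - 5 \left(X + X \left(-4\right)\right) = - 5 \left(X - 4 X\right) = - 5 \left(- 3 X\right) = 15 X$)
$L{\left(r \right)} = 2 r$
$L{\left(W \right)} + y{\left(\left(-2\right) \left(-3\right) \right)} = 2 \cdot 7 + 15 \left(\left(-2\right) \left(-3\right)\right) = 14 + 15 \cdot 6 = 14 + 90 = 104$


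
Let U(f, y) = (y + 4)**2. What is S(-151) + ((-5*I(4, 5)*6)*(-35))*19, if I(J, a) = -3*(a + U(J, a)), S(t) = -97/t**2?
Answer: -117359027197/22801 ≈ -5.1471e+6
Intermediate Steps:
S(t) = -97/t**2
U(f, y) = (4 + y)**2
I(J, a) = -3*a - 3*(4 + a)**2 (I(J, a) = -3*(a + (4 + a)**2) = -3*a - 3*(4 + a)**2)
S(-151) + ((-5*I(4, 5)*6)*(-35))*19 = -97/(-151)**2 + ((-5*(-3*5 - 3*(4 + 5)**2)*6)*(-35))*19 = -97*1/22801 + ((-5*(-15 - 3*9**2)*6)*(-35))*19 = -97/22801 + ((-5*(-15 - 3*81)*6)*(-35))*19 = -97/22801 + ((-5*(-15 - 243)*6)*(-35))*19 = -97/22801 + ((-5*(-258)*6)*(-35))*19 = -97/22801 + ((1290*6)*(-35))*19 = -97/22801 + (7740*(-35))*19 = -97/22801 - 270900*19 = -97/22801 - 5147100 = -117359027197/22801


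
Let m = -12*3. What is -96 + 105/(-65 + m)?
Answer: -9801/101 ≈ -97.040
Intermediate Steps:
m = -36
-96 + 105/(-65 + m) = -96 + 105/(-65 - 36) = -96 + 105/(-101) = -96 + 105*(-1/101) = -96 - 105/101 = -9801/101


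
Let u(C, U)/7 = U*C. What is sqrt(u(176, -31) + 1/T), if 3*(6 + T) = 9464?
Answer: I*sqrt(3407754347534)/9446 ≈ 195.43*I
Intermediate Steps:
T = 9446/3 (T = -6 + (1/3)*9464 = -6 + 9464/3 = 9446/3 ≈ 3148.7)
u(C, U) = 7*C*U (u(C, U) = 7*(U*C) = 7*(C*U) = 7*C*U)
sqrt(u(176, -31) + 1/T) = sqrt(7*176*(-31) + 1/(9446/3)) = sqrt(-38192 + 3/9446) = sqrt(-360761629/9446) = I*sqrt(3407754347534)/9446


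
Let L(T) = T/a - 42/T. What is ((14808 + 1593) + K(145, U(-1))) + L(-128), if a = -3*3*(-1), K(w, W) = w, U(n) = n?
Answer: 9522493/576 ≈ 16532.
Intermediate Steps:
a = 9 (a = -9*(-1) = 9)
L(T) = -42/T + T/9 (L(T) = T/9 - 42/T = -42/T + T/9)
((14808 + 1593) + K(145, U(-1))) + L(-128) = ((14808 + 1593) + 145) + (-42/(-128) + (1/9)*(-128)) = (16401 + 145) + (-42*(-1/128) - 128/9) = 16546 + (21/64 - 128/9) = 16546 - 8003/576 = 9522493/576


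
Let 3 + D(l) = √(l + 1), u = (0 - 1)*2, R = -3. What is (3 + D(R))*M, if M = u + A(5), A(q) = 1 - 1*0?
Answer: -I*√2 ≈ -1.4142*I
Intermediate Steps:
A(q) = 1 (A(q) = 1 + 0 = 1)
u = -2 (u = -1*2 = -2)
D(l) = -3 + √(1 + l) (D(l) = -3 + √(l + 1) = -3 + √(1 + l))
M = -1 (M = -2 + 1 = -1)
(3 + D(R))*M = (3 + (-3 + √(1 - 3)))*(-1) = (3 + (-3 + √(-2)))*(-1) = (3 + (-3 + I*√2))*(-1) = (I*√2)*(-1) = -I*√2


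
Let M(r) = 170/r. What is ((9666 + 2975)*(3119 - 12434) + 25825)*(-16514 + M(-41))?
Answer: 79728610851960/41 ≈ 1.9446e+12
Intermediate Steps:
((9666 + 2975)*(3119 - 12434) + 25825)*(-16514 + M(-41)) = ((9666 + 2975)*(3119 - 12434) + 25825)*(-16514 + 170/(-41)) = (12641*(-9315) + 25825)*(-16514 + 170*(-1/41)) = (-117750915 + 25825)*(-16514 - 170/41) = -117725090*(-677244/41) = 79728610851960/41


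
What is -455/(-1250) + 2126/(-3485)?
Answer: -42873/174250 ≈ -0.24604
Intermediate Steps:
-455/(-1250) + 2126/(-3485) = -455*(-1/1250) + 2126*(-1/3485) = 91/250 - 2126/3485 = -42873/174250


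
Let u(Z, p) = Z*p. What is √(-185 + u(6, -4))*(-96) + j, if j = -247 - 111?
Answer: -358 - 96*I*√209 ≈ -358.0 - 1387.9*I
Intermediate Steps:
j = -358
√(-185 + u(6, -4))*(-96) + j = √(-185 + 6*(-4))*(-96) - 358 = √(-185 - 24)*(-96) - 358 = √(-209)*(-96) - 358 = (I*√209)*(-96) - 358 = -96*I*√209 - 358 = -358 - 96*I*√209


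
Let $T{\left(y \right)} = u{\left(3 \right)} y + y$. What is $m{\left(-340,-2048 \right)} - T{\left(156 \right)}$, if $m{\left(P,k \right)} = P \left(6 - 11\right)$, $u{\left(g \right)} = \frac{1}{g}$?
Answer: $1492$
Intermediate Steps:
$T{\left(y \right)} = \frac{4 y}{3}$ ($T{\left(y \right)} = \frac{y}{3} + y = \frac{4 y}{3}$)
$m{\left(P,k \right)} = - 5 P$ ($m{\left(P,k \right)} = P \left(-5\right) = - 5 P$)
$m{\left(-340,-2048 \right)} - T{\left(156 \right)} = \left(-5\right) \left(-340\right) - \frac{4}{3} \cdot 156 = 1700 - 208 = 1492$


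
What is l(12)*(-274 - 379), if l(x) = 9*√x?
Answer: -11754*√3 ≈ -20359.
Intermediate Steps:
l(12)*(-274 - 379) = (9*√12)*(-274 - 379) = (9*(2*√3))*(-653) = (18*√3)*(-653) = -11754*√3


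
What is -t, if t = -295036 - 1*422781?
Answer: 717817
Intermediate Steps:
t = -717817 (t = -295036 - 422781 = -717817)
-t = -1*(-717817) = 717817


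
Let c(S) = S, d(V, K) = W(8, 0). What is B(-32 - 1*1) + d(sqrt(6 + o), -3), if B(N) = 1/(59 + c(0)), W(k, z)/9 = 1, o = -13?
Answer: 532/59 ≈ 9.0170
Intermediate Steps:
W(k, z) = 9 (W(k, z) = 9*1 = 9)
d(V, K) = 9
B(N) = 1/59 (B(N) = 1/(59 + 0) = 1/59)
B(-32 - 1*1) + d(sqrt(6 + o), -3) = 1/59 + 9 = 532/59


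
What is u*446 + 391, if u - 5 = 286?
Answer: 130177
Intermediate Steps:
u = 291 (u = 5 + 286 = 291)
u*446 + 391 = 291*446 + 391 = 129786 + 391 = 130177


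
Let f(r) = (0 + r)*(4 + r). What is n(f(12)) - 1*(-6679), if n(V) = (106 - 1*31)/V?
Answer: 427481/64 ≈ 6679.4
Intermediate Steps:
f(r) = r*(4 + r)
n(V) = 75/V (n(V) = (106 - 31)/V = 75/V)
n(f(12)) - 1*(-6679) = 75/((12*(4 + 12))) - 1*(-6679) = 75/((12*16)) + 6679 = 75/192 + 6679 = 75*(1/192) + 6679 = 25/64 + 6679 = 427481/64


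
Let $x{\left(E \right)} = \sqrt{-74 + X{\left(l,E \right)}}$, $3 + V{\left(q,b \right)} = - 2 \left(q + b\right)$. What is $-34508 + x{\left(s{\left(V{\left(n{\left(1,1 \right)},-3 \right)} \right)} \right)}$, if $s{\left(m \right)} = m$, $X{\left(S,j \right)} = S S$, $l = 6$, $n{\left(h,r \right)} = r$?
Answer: $-34508 + i \sqrt{38} \approx -34508.0 + 6.1644 i$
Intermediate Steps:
$X{\left(S,j \right)} = S^{2}$
$V{\left(q,b \right)} = -3 - 2 b - 2 q$ ($V{\left(q,b \right)} = -3 - 2 \left(q + b\right) = -3 - 2 \left(b + q\right) = -3 - \left(2 b + 2 q\right) = -3 - 2 b - 2 q$)
$x{\left(E \right)} = i \sqrt{38}$ ($x{\left(E \right)} = \sqrt{-74 + 6^{2}} = \sqrt{-74 + 36} = \sqrt{-38} = i \sqrt{38}$)
$-34508 + x{\left(s{\left(V{\left(n{\left(1,1 \right)},-3 \right)} \right)} \right)} = -34508 + i \sqrt{38}$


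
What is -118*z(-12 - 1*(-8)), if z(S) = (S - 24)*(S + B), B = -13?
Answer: -56168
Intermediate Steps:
z(S) = (-24 + S)*(-13 + S) (z(S) = (S - 24)*(S - 13) = (-24 + S)*(-13 + S))
-118*z(-12 - 1*(-8)) = -118*(312 + (-12 - 1*(-8))**2 - 37*(-12 - 1*(-8))) = -118*(312 + (-12 + 8)**2 - 37*(-12 + 8)) = -118*(312 + (-4)**2 - 37*(-4)) = -118*(312 + 16 + 148) = -118*476 = -56168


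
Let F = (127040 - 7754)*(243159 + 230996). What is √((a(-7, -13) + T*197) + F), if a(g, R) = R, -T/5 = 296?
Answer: 3*√6284417973 ≈ 2.3782e+5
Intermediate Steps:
T = -1480 (T = -5*296 = -1480)
F = 56560053330 (F = 119286*474155 = 56560053330)
√((a(-7, -13) + T*197) + F) = √((-13 - 1480*197) + 56560053330) = √((-13 - 291560) + 56560053330) = √(-291573 + 56560053330) = √56559761757 = 3*√6284417973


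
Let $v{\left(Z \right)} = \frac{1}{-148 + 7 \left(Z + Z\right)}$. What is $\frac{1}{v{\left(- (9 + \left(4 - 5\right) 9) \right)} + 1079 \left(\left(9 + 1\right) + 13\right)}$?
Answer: $\frac{148}{3672915} \approx 4.0295 \cdot 10^{-5}$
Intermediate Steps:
$v{\left(Z \right)} = \frac{1}{-148 + 14 Z}$ ($v{\left(Z \right)} = \frac{1}{-148 + 7 \cdot 2 Z} = \frac{1}{-148 + 14 Z}$)
$\frac{1}{v{\left(- (9 + \left(4 - 5\right) 9) \right)} + 1079 \left(\left(9 + 1\right) + 13\right)} = \frac{1}{\frac{1}{2 \left(-74 + 7 \left(- (9 + \left(4 - 5\right) 9)\right)\right)} + 1079 \left(\left(9 + 1\right) + 13\right)} = \frac{1}{\frac{1}{2 \left(-74 + 7 \left(- (9 - 9)\right)\right)} + 1079 \left(10 + 13\right)} = \frac{1}{\frac{1}{2 \left(-74 + 7 \left(- (9 - 9)\right)\right)} + 1079 \cdot 23} = \frac{1}{\frac{1}{2 \left(-74 + 7 \left(\left(-1\right) 0\right)\right)} + 24817} = \frac{1}{\frac{1}{2 \left(-74 + 7 \cdot 0\right)} + 24817} = \frac{1}{\frac{1}{2 \left(-74 + 0\right)} + 24817} = \frac{1}{\frac{1}{2 \left(-74\right)} + 24817} = \frac{1}{\frac{1}{2} \left(- \frac{1}{74}\right) + 24817} = \frac{1}{- \frac{1}{148} + 24817} = \frac{1}{\frac{3672915}{148}} = \frac{148}{3672915}$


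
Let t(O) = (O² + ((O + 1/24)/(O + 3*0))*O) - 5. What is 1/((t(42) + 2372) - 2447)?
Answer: 24/41425 ≈ 0.00057936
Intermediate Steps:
t(O) = -119/24 + O + O² (t(O) = (O² + ((O + 1/24)/(O + 0))*O) - 5 = (O² + ((1/24 + O)/O)*O) - 5 = (O² + (1/24 + O)) - 5 = (1/24 + O + O²) - 5 = -119/24 + O + O²)
1/((t(42) + 2372) - 2447) = 1/(((-119/24 + 42 + 42²) + 2372) - 2447) = 1/(((-119/24 + 42 + 1764) + 2372) - 2447) = 1/((43225/24 + 2372) - 2447) = 1/(100153/24 - 2447) = 1/(41425/24) = 24/41425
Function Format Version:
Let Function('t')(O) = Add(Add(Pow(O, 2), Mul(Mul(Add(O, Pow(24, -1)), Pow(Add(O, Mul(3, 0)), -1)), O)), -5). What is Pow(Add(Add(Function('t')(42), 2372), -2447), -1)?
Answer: Rational(24, 41425) ≈ 0.00057936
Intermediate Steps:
Function('t')(O) = Add(Rational(-119, 24), O, Pow(O, 2)) (Function('t')(O) = Add(Add(Pow(O, 2), Mul(Mul(Add(O, Rational(1, 24)), Pow(Add(O, 0), -1)), O)), -5) = Add(Add(Pow(O, 2), Mul(Mul(Add(Rational(1, 24), O), Pow(O, -1)), O)), -5) = Add(Add(Pow(O, 2), Mul(Mul(Pow(O, -1), Add(Rational(1, 24), O)), O)), -5) = Add(Add(Pow(O, 2), Add(Rational(1, 24), O)), -5) = Add(Add(Rational(1, 24), O, Pow(O, 2)), -5) = Add(Rational(-119, 24), O, Pow(O, 2)))
Pow(Add(Add(Function('t')(42), 2372), -2447), -1) = Pow(Add(Add(Add(Rational(-119, 24), 42, Pow(42, 2)), 2372), -2447), -1) = Pow(Add(Add(Add(Rational(-119, 24), 42, 1764), 2372), -2447), -1) = Pow(Add(Add(Rational(43225, 24), 2372), -2447), -1) = Pow(Add(Rational(100153, 24), -2447), -1) = Pow(Rational(41425, 24), -1) = Rational(24, 41425)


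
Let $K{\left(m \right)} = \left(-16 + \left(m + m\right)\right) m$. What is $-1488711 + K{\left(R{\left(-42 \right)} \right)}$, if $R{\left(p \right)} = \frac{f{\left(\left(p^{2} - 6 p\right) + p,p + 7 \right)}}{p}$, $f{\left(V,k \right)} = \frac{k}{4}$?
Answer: $- \frac{428749703}{288} \approx -1.4887 \cdot 10^{6}$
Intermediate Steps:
$f{\left(V,k \right)} = \frac{k}{4}$ ($f{\left(V,k \right)} = k \frac{1}{4} = \frac{k}{4}$)
$R{\left(p \right)} = \frac{\frac{7}{4} + \frac{p}{4}}{p}$ ($R{\left(p \right)} = \frac{\frac{1}{4} \left(p + 7\right)}{p} = \frac{\frac{1}{4} \left(7 + p\right)}{p} = \frac{\frac{7}{4} + \frac{p}{4}}{p}$)
$K{\left(m \right)} = m \left(-16 + 2 m\right)$ ($K{\left(m \right)} = \left(-16 + 2 m\right) m = m \left(-16 + 2 m\right)$)
$-1488711 + K{\left(R{\left(-42 \right)} \right)} = -1488711 + 2 \frac{7 - 42}{4 \left(-42\right)} \left(-8 + \frac{7 - 42}{4 \left(-42\right)}\right) = -1488711 + 2 \cdot \frac{1}{4} \left(- \frac{1}{42}\right) \left(-35\right) \left(-8 + \frac{1}{4} \left(- \frac{1}{42}\right) \left(-35\right)\right) = -1488711 + 2 \cdot \frac{5}{24} \left(-8 + \frac{5}{24}\right) = -1488711 + 2 \cdot \frac{5}{24} \left(- \frac{187}{24}\right) = -1488711 - \frac{935}{288} = - \frac{428749703}{288}$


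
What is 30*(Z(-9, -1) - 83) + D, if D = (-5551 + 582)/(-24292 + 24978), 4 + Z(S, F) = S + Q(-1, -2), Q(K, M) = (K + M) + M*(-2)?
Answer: -1960069/686 ≈ -2857.2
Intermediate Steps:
Q(K, M) = K - M (Q(K, M) = (K + M) - 2*M = K - M)
Z(S, F) = -3 + S (Z(S, F) = -4 + (S + (-1 - 1*(-2))) = -4 + (S + (-1 + 2)) = -4 + (S + 1) = -4 + (1 + S) = -3 + S)
D = -4969/686 ≈ -7.2434
30*(Z(-9, -1) - 83) + D = 30*((-3 - 9) - 83) - 4969/686 = 30*(-12 - 83) - 4969/686 = 30*(-95) - 4969/686 = -2850 - 4969/686 = -1960069/686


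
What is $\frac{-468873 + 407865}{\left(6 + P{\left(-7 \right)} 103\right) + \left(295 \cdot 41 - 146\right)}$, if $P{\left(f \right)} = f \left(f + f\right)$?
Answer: $- \frac{61008}{22049} \approx -2.7669$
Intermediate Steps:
$P{\left(f \right)} = 2 f^{2}$ ($P{\left(f \right)} = f 2 f = 2 f^{2}$)
$\frac{-468873 + 407865}{\left(6 + P{\left(-7 \right)} 103\right) + \left(295 \cdot 41 - 146\right)} = \frac{-468873 + 407865}{\left(6 + 2 \left(-7\right)^{2} \cdot 103\right) + \left(295 \cdot 41 - 146\right)} = - \frac{61008}{\left(6 + 2 \cdot 49 \cdot 103\right) + \left(12095 - 146\right)} = - \frac{61008}{\left(6 + 98 \cdot 103\right) + 11949} = - \frac{61008}{\left(6 + 10094\right) + 11949} = - \frac{61008}{10100 + 11949} = - \frac{61008}{22049}$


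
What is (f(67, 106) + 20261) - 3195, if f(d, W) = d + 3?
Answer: 17136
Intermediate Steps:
f(d, W) = 3 + d
(f(67, 106) + 20261) - 3195 = ((3 + 67) + 20261) - 3195 = (70 + 20261) - 3195 = 20331 - 3195 = 17136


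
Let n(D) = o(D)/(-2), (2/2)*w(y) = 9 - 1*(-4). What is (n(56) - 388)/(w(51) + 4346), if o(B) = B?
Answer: -416/4359 ≈ -0.095435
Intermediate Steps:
w(y) = 13 (w(y) = 9 - 1*(-4) = 9 + 4 = 13)
n(D) = -D/2 (n(D) = D/(-2) = D*(-1/2) = -D/2)
(n(56) - 388)/(w(51) + 4346) = (-1/2*56 - 388)/(13 + 4346) = (-28 - 388)/4359 = -416*1/4359 = -416/4359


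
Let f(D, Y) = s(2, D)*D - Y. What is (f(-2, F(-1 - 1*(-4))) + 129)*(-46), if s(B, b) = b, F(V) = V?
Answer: -5980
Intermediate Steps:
f(D, Y) = D² - Y (f(D, Y) = D*D - Y = D² - Y)
(f(-2, F(-1 - 1*(-4))) + 129)*(-46) = (((-2)² - (-1 - 1*(-4))) + 129)*(-46) = ((4 - (-1 + 4)) + 129)*(-46) = ((4 - 1*3) + 129)*(-46) = ((4 - 3) + 129)*(-46) = (1 + 129)*(-46) = 130*(-46) = -5980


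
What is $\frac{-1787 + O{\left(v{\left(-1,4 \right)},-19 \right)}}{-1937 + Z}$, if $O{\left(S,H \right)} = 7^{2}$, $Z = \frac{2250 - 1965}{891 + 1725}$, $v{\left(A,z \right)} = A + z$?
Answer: $\frac{1515536}{1688969} \approx 0.89731$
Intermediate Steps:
$Z = \frac{95}{872}$ ($Z = \frac{285}{2616} = 285 \cdot \frac{1}{2616} = \frac{95}{872} \approx 0.10894$)
$O{\left(S,H \right)} = 49$
$\frac{-1787 + O{\left(v{\left(-1,4 \right)},-19 \right)}}{-1937 + Z} = \frac{-1787 + 49}{-1937 + \frac{95}{872}} = - \frac{1738}{- \frac{1688969}{872}} = \left(-1738\right) \left(- \frac{872}{1688969}\right) = \frac{1515536}{1688969}$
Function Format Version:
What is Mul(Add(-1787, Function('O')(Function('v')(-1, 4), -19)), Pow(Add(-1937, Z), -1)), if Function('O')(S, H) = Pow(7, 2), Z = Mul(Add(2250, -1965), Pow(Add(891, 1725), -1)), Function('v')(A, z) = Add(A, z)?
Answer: Rational(1515536, 1688969) ≈ 0.89731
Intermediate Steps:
Z = Rational(95, 872) (Z = Mul(285, Pow(2616, -1)) = Mul(285, Rational(1, 2616)) = Rational(95, 872) ≈ 0.10894)
Function('O')(S, H) = 49
Mul(Add(-1787, Function('O')(Function('v')(-1, 4), -19)), Pow(Add(-1937, Z), -1)) = Mul(Add(-1787, 49), Pow(Add(-1937, Rational(95, 872)), -1)) = Mul(-1738, Pow(Rational(-1688969, 872), -1)) = Mul(-1738, Rational(-872, 1688969)) = Rational(1515536, 1688969)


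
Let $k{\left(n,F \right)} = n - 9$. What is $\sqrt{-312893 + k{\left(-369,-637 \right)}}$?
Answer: $i \sqrt{313271} \approx 559.71 i$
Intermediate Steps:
$k{\left(n,F \right)} = -9 + n$
$\sqrt{-312893 + k{\left(-369,-637 \right)}} = \sqrt{-312893 - 378} = \sqrt{-313271} = i \sqrt{313271}$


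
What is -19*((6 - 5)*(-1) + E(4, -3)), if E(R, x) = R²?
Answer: -285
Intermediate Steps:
-19*((6 - 5)*(-1) + E(4, -3)) = -19*((6 - 5)*(-1) + 4²) = -19*(1*(-1) + 16) = -19*(-1 + 16) = -19*15 = -285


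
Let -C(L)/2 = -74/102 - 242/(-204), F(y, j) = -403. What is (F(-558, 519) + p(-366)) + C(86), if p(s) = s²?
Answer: 6811156/51 ≈ 1.3355e+5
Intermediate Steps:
C(L) = -47/51 (C(L) = -2*(-74/102 - 242/(-204)) = -2*(-74*1/102 - 242*(-1/204)) = -2*(-37/51 + 121/102) = -2*47/102 = -47/51)
(F(-558, 519) + p(-366)) + C(86) = (-403 + (-366)²) - 47/51 = (-403 + 133956) - 47/51 = 133553 - 47/51 = 6811156/51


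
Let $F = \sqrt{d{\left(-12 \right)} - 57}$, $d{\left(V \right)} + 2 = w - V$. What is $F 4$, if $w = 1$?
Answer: $4 i \sqrt{46} \approx 27.129 i$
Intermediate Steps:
$d{\left(V \right)} = -1 - V$ ($d{\left(V \right)} = -2 - \left(-1 + V\right) = -1 - V$)
$F = i \sqrt{46}$ ($F = \sqrt{\left(-1 - -12\right) - 57} = \sqrt{\left(-1 + 12\right) - 57} = \sqrt{11 - 57} = \sqrt{-46} = i \sqrt{46} \approx 6.7823 i$)
$F 4 = i \sqrt{46} \cdot 4 = 4 i \sqrt{46}$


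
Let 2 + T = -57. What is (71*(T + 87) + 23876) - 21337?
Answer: 4527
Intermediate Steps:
T = -59 (T = -2 - 57 = -59)
(71*(T + 87) + 23876) - 21337 = (71*(-59 + 87) + 23876) - 21337 = (71*28 + 23876) - 21337 = (1988 + 23876) - 21337 = 25864 - 21337 = 4527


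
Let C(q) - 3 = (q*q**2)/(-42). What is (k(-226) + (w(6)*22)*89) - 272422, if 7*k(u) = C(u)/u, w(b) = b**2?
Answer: -6714422999/33222 ≈ -2.0211e+5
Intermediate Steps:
C(q) = 3 - q**3/42 (C(q) = 3 + (q*q**2)/(-42) = 3 + q**3*(-1/42) = 3 - q**3/42)
k(u) = (3 - u**3/42)/(7*u) (k(u) = ((3 - u**3/42)/u)/7 = (3 - u**3/42)/(7*u))
(k(-226) + (w(6)*22)*89) - 272422 = ((1/294)*(126 - 1*(-226)**3)/(-226) + (6**2*22)*89) - 272422 = ((1/294)*(-1/226)*(126 - 1*(-11543176)) + (36*22)*89) - 272422 = ((1/294)*(-1/226)*(126 + 11543176) + 792*89) - 272422 = ((1/294)*(-1/226)*11543302 + 70488) - 272422 = (-5771651/33222 + 70488) - 272422 = 2335980685/33222 - 272422 = -6714422999/33222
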